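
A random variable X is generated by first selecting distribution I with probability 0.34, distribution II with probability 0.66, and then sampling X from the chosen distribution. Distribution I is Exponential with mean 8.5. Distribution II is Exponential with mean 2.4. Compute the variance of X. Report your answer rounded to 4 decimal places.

Per component, I: μ=8.5, E[X²]=144.5; II: μ=2.4, E[X²]=11.52.
E[X] = 0.34·8.5 + 0.66·2.4 = 4.474.
E[X²] = 0.34·144.5 + 0.66·11.52 = 56.7332.
Var(X) = E[X²] − (E[X])² = 56.7332 − 20.0167 = 36.7165.

36.7165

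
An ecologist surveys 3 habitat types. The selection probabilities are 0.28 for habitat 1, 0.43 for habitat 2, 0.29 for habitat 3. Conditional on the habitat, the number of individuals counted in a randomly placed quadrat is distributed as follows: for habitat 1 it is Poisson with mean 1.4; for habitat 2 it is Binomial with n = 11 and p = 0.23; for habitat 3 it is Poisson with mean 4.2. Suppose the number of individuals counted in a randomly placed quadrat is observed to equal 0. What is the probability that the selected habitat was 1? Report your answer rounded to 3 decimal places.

0.707

Likelihoods P(X=0 | ·): 1: 0.246597; 2: 0.0564154; 3: 0.0149956.
Posterior ∝ prior × likelihood. Numerator for 1: 0.28·0.246597 = 0.0690471.
Normalizing constant: 0.28·0.246597 + 0.43·0.0564154 + 0.29·0.0149956 = 0.0976545.
P(1 | observation) = 0.0690471 / 0.0976545 = 0.707055.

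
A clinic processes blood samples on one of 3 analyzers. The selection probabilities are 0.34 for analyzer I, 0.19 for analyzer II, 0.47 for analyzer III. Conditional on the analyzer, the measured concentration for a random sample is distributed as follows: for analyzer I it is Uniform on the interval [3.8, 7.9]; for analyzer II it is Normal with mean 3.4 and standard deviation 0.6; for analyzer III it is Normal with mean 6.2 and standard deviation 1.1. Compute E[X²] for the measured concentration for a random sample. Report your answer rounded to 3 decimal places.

33.012

For each component E[X²] = Var + (mean)², giving I: 35.6233; II: 11.92; III: 39.65.
Overall E[X²] = 0.34·35.6233 + 0.19·11.92 + 0.47·39.65 = 33.0122.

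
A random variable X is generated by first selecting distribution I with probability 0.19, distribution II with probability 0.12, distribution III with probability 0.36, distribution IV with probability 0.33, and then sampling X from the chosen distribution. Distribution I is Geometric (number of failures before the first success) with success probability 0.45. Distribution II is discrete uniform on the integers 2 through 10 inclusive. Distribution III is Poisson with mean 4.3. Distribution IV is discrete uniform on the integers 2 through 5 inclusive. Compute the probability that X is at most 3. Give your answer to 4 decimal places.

Conditional on each component, P(X ≤ 3): I: 0.908494; II: 0.222222; III: 0.377154; IV: 0.5.
By total probability, P(X ≤ 3) = 0.19·0.908494 + 0.12·0.222222 + 0.36·0.377154 + 0.33·0.5 = 0.500056.

0.5001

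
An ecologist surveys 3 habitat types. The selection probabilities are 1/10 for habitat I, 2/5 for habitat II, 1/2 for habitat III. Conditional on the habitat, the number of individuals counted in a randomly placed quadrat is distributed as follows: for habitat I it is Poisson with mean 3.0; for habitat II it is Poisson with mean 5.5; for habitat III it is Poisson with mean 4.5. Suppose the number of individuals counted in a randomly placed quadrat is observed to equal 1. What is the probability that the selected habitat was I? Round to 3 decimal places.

Likelihoods P(X=1 | ·): I: 0.149361; II: 0.0224772; III: 0.0499905.
Posterior ∝ prior × likelihood. Numerator for I: 0.1·0.149361 = 0.0149361.
Normalizing constant: 0.1·0.149361 + 0.4·0.0224772 + 0.5·0.0499905 = 0.0489223.
P(I | observation) = 0.0149361 / 0.0489223 = 0.305303.

0.305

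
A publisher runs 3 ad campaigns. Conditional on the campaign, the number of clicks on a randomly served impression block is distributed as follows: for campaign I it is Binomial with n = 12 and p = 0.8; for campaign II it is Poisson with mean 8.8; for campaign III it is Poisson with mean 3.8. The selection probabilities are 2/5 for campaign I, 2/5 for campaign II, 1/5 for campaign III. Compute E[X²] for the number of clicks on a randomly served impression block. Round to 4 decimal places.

For each component E[X²] = Var + (mean)², giving I: 94.08; II: 86.24; III: 18.24.
Overall E[X²] = 0.4·94.08 + 0.4·86.24 + 0.2·18.24 = 75.776.

75.7760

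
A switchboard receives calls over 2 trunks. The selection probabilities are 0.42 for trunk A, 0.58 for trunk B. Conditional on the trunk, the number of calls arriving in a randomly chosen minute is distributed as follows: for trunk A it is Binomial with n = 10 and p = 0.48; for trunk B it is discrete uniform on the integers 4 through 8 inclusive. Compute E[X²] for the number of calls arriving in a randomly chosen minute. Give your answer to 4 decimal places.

32.7651

For each component E[X²] = Var + (mean)², giving A: 25.536; B: 38.
Overall E[X²] = 0.42·25.536 + 0.58·38 = 32.7651.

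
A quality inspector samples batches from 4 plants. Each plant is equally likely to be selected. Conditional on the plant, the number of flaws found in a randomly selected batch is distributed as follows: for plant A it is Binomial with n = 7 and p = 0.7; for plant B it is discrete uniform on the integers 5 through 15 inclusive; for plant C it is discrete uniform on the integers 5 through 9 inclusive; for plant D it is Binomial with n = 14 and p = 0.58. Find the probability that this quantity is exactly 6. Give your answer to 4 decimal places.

0.1622

Conditional on each plant, P(X = 6): A: 0.247063; B: 0.0909091; C: 0.2; D: 0.110692.
By total probability, P(X = 6) = 0.25·0.247063 + 0.25·0.0909091 + 0.25·0.2 + 0.25·0.110692 = 0.162166.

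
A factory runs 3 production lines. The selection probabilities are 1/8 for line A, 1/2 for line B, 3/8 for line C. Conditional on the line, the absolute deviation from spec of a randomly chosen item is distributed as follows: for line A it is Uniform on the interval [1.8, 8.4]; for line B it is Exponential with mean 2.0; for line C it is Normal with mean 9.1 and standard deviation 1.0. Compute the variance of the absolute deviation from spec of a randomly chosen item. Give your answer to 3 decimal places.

13.631

Per component, A: μ=5.1, E[X²]=29.64; B: μ=2, E[X²]=8; C: μ=9.1, E[X²]=83.81.
E[X] = 0.125·5.1 + 0.5·2 + 0.375·9.1 = 5.05.
E[X²] = 0.125·29.64 + 0.5·8 + 0.375·83.81 = 39.1337.
Var(X) = E[X²] − (E[X])² = 39.1337 − 25.5025 = 13.6312.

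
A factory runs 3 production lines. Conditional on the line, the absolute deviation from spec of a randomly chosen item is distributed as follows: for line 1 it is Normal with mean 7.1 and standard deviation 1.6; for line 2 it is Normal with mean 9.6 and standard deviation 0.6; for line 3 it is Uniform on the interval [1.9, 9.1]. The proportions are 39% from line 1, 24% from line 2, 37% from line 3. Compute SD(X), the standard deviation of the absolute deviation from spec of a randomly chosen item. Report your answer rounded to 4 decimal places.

2.2650

Per component, 1: μ=7.1, E[X²]=52.97; 2: μ=9.6, E[X²]=92.52; 3: μ=5.5, E[X²]=34.57.
E[X] = 0.39·7.1 + 0.24·9.6 + 0.37·5.5 = 7.108.
E[X²] = 0.39·52.97 + 0.24·92.52 + 0.37·34.57 = 55.654.
Var(X) = E[X²] − (E[X])² = 55.654 − 50.5237 = 5.13034.
SD(X) = √5.13034 = 2.26502.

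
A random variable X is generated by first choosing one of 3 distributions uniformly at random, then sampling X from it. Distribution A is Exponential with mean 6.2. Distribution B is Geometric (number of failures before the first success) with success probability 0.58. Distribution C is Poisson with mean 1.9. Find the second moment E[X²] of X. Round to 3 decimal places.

For each component E[X²] = Var + (mean)², giving A: 76.88; B: 1.77289; C: 5.51.
Overall E[X²] = 0.333333·76.88 + 0.333333·1.77289 + 0.333333·5.51 = 28.0543.

28.054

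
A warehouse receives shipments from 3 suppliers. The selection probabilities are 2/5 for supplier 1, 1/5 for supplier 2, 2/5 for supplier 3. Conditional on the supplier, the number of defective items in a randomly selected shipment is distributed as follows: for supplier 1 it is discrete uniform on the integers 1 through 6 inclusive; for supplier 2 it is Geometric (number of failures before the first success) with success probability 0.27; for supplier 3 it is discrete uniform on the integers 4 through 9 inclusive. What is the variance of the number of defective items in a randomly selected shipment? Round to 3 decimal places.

6.980

Per component, 1: μ=3.5, E[X²]=15.1667; 2: μ=2.7037, E[X²]=17.3237; 3: μ=6.5, E[X²]=45.1667.
E[X] = 0.4·3.5 + 0.2·2.7037 + 0.4·6.5 = 4.54074.
E[X²] = 0.4·15.1667 + 0.2·17.3237 + 0.4·45.1667 = 27.5981.
Var(X) = E[X²] − (E[X])² = 27.5981 − 20.6183 = 6.97975.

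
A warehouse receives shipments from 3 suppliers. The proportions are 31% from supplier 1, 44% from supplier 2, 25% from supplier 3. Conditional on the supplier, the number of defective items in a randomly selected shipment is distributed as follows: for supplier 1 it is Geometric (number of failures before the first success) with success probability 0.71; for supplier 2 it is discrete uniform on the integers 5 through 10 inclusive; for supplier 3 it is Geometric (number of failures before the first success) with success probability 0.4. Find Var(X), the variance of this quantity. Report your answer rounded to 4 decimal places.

13.3111

Per component, 1: μ=0.408451, E[X²]=0.742115; 2: μ=7.5, E[X²]=59.1667; 3: μ=1.5, E[X²]=6.
E[X] = 0.31·0.408451 + 0.44·7.5 + 0.25·1.5 = 3.80162.
E[X²] = 0.31·0.742115 + 0.44·59.1667 + 0.25·6 = 27.7634.
Var(X) = E[X²] − (E[X])² = 27.7634 − 14.4523 = 13.3111.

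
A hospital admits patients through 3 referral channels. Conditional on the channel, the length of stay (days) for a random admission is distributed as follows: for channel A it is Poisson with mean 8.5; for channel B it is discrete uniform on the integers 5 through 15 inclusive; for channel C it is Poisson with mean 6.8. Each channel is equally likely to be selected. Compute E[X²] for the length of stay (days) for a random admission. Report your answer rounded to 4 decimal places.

81.2633

For each component E[X²] = Var + (mean)², giving A: 80.75; B: 110; C: 53.04.
Overall E[X²] = 0.333333·80.75 + 0.333333·110 + 0.333333·53.04 = 81.2633.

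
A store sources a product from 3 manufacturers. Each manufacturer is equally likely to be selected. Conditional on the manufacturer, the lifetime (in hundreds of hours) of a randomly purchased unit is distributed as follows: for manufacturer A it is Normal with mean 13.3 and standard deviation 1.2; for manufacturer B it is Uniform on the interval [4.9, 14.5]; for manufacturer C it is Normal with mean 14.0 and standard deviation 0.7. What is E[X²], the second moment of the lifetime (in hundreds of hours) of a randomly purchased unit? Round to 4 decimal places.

For each component E[X²] = Var + (mean)², giving A: 178.33; B: 101.77; C: 196.49.
Overall E[X²] = 0.333333·178.33 + 0.333333·101.77 + 0.333333·196.49 = 158.863.

158.8633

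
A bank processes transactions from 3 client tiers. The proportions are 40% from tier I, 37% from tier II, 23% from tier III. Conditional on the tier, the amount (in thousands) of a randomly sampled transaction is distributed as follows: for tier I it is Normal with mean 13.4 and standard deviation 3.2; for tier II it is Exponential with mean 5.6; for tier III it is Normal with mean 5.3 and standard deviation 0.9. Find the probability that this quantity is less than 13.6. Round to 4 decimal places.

0.7773

Conditional on each tier, P(X < 13.6): I: 0.524918; II: 0.911837; III: 1.
By total probability, P(X < 13.6) = 0.4·0.524918 + 0.37·0.911837 + 0.23·1 = 0.777347.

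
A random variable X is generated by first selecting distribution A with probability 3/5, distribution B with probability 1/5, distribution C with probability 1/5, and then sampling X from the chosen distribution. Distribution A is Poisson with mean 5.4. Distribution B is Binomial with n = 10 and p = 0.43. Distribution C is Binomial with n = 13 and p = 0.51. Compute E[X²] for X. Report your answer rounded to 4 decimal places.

For each component E[X²] = Var + (mean)², giving A: 34.56; B: 20.941; C: 47.2056.
Overall E[X²] = 0.6·34.56 + 0.2·20.941 + 0.2·47.2056 = 34.3653.

34.3653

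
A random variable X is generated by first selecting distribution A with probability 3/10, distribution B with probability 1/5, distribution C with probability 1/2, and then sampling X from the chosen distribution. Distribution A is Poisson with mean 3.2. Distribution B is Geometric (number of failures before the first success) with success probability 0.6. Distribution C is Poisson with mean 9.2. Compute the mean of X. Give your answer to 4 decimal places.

5.6933

Component means — A: 3.2; B: 0.666667; C: 9.2.
E[X] = 0.3·3.2 + 0.2·0.666667 + 0.5·9.2 = 5.69333.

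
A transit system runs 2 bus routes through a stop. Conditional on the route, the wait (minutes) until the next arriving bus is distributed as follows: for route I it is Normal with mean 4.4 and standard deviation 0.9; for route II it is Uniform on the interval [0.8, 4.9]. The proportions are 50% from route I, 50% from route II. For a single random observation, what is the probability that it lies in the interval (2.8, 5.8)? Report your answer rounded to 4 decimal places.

0.7073

Conditional on each route, P(2.8 < X < 5.8): I: 0.902373; II: 0.512195.
By total probability, P(2.8 < X < 5.8) = 0.5·0.902373 + 0.5·0.512195 = 0.707284.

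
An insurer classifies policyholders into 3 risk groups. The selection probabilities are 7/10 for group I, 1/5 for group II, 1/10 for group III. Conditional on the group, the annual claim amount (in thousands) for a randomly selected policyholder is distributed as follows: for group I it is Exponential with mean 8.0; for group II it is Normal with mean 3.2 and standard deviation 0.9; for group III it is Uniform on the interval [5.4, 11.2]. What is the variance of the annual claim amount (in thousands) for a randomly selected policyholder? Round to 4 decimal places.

48.9944

Per component, I: μ=8, E[X²]=128; II: μ=3.2, E[X²]=11.05; III: μ=8.3, E[X²]=71.6933.
E[X] = 0.7·8 + 0.2·3.2 + 0.1·8.3 = 7.07.
E[X²] = 0.7·128 + 0.2·11.05 + 0.1·71.6933 = 98.9793.
Var(X) = E[X²] − (E[X])² = 98.9793 − 49.9849 = 48.9944.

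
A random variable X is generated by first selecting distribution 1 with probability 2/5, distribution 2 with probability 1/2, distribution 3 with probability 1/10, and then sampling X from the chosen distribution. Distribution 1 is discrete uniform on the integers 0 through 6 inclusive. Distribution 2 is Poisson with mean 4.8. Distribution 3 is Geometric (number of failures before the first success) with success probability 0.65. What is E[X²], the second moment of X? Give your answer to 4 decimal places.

19.2318

For each component E[X²] = Var + (mean)², giving 1: 13; 2: 27.84; 3: 1.11834.
Overall E[X²] = 0.4·13 + 0.5·27.84 + 0.1·1.11834 = 19.2318.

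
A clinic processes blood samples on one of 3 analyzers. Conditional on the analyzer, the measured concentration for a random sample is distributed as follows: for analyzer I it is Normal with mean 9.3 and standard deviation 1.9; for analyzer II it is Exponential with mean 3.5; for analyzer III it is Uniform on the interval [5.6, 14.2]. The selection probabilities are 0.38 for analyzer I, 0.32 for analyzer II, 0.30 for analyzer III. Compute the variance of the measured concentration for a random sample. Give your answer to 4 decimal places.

Per component, I: μ=9.3, E[X²]=90.1; II: μ=3.5, E[X²]=24.5; III: μ=9.9, E[X²]=104.173.
E[X] = 0.38·9.3 + 0.32·3.5 + 0.3·9.9 = 7.624.
E[X²] = 0.38·90.1 + 0.32·24.5 + 0.3·104.173 = 73.33.
Var(X) = E[X²] − (E[X])² = 73.33 − 58.1254 = 15.2046.

15.2046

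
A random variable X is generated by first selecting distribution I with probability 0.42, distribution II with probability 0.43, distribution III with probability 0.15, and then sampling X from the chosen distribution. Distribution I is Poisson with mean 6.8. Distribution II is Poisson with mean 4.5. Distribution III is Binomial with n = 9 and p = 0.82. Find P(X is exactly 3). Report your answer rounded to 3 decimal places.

0.097

Conditional on each component, P(X = 3): I: 0.0583678; II: 0.168718; III: 0.00157527.
By total probability, P(X = 3) = 0.42·0.0583678 + 0.43·0.168718 + 0.15·0.00157527 = 0.0972994.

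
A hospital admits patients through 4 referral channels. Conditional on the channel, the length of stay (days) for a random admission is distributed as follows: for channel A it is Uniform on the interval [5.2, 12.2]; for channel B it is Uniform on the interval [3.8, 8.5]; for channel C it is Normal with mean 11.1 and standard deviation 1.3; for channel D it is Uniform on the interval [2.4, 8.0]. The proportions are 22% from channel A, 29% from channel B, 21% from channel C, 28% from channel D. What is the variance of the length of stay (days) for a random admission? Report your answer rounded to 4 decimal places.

7.5667

Per component, A: μ=8.7, E[X²]=79.7733; B: μ=6.15, E[X²]=39.6633; C: μ=11.1, E[X²]=124.9; D: μ=5.2, E[X²]=29.6533.
E[X] = 0.22·8.7 + 0.29·6.15 + 0.21·11.1 + 0.28·5.2 = 7.4845.
E[X²] = 0.22·79.7733 + 0.29·39.6633 + 0.21·124.9 + 0.28·29.6533 = 63.5844.
Var(X) = E[X²] − (E[X])² = 63.5844 − 56.0177 = 7.56669.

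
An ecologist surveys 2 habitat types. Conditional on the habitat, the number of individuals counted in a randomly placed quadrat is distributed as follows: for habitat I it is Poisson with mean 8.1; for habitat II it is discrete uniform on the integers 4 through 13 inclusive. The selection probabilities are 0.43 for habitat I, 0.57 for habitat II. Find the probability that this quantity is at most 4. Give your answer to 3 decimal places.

0.097

Conditional on each habitat, P(X ≤ 4): I: 0.0940485; II: 0.1.
By total probability, P(X ≤ 4) = 0.43·0.0940485 + 0.57·0.1 = 0.0974409.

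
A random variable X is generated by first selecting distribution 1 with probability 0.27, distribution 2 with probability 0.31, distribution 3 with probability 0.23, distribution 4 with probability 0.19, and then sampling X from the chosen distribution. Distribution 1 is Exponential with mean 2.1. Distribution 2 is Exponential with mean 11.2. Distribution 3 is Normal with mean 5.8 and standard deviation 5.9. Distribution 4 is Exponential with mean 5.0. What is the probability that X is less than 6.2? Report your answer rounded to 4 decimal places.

0.6439

Conditional on each component, P(X < 6.2): 1: 0.947785; 2: 0.425107; 3: 0.527026; 4: 0.710616.
By total probability, P(X < 6.2) = 0.27·0.947785 + 0.31·0.425107 + 0.23·0.527026 + 0.19·0.710616 = 0.643918.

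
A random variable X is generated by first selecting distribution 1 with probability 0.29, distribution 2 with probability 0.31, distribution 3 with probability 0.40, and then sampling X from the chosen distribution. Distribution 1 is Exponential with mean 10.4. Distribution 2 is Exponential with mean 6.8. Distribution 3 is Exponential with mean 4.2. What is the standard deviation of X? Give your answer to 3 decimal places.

Per component, 1: μ=10.4, E[X²]=216.32; 2: μ=6.8, E[X²]=92.48; 3: μ=4.2, E[X²]=35.28.
E[X] = 0.29·10.4 + 0.31·6.8 + 0.4·4.2 = 6.804.
E[X²] = 0.29·216.32 + 0.31·92.48 + 0.4·35.28 = 105.514.
Var(X) = E[X²] − (E[X])² = 105.514 − 46.2944 = 59.2192.
SD(X) = √59.2192 = 7.6954.

7.695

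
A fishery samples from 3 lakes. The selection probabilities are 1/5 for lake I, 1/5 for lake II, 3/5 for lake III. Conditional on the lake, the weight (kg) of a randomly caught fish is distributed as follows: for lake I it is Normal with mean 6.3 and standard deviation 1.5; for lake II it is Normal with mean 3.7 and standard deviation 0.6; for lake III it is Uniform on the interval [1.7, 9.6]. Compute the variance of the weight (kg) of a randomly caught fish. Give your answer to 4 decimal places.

4.4199

Per component, I: μ=6.3, E[X²]=41.94; II: μ=3.7, E[X²]=14.05; III: μ=5.65, E[X²]=37.1233.
E[X] = 0.2·6.3 + 0.2·3.7 + 0.6·5.65 = 5.39.
E[X²] = 0.2·41.94 + 0.2·14.05 + 0.6·37.1233 = 33.472.
Var(X) = E[X²] − (E[X])² = 33.472 − 29.0521 = 4.4199.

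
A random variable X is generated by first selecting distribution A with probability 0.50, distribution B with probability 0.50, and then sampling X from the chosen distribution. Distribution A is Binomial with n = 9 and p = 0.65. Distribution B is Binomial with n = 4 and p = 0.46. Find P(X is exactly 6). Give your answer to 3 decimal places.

Conditional on each component, P(X = 6): A: 0.271621; B: 0.
By total probability, P(X = 6) = 0.5·0.271621 + 0.5·0 = 0.135811.

0.136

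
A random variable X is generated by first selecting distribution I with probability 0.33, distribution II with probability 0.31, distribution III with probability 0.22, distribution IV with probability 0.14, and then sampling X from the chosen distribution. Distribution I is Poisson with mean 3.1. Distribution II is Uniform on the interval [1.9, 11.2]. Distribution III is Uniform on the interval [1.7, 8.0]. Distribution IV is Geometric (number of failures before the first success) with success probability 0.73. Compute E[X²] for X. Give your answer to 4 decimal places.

25.7211

For each component E[X²] = Var + (mean)², giving I: 12.71; II: 50.11; III: 26.83; IV: 0.64346.
Overall E[X²] = 0.33·12.71 + 0.31·50.11 + 0.22·26.83 + 0.14·0.64346 = 25.7211.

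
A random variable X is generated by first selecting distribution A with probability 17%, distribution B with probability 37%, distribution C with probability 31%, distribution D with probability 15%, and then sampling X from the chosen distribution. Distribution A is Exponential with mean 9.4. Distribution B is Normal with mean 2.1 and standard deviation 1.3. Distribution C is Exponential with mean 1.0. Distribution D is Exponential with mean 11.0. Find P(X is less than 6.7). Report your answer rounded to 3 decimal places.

Conditional on each component, P(X < 6.7): A: 0.509714; B: 0.999799; C: 0.998769; D: 0.456155.
By total probability, P(X < 6.7) = 0.17·0.509714 + 0.37·0.999799 + 0.31·0.998769 + 0.15·0.456155 = 0.834619.

0.835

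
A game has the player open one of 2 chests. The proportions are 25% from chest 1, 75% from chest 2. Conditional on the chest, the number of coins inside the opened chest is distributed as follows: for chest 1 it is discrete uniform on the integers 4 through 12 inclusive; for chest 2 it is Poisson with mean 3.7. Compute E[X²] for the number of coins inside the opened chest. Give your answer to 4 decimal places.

30.7092

For each component E[X²] = Var + (mean)², giving 1: 70.6667; 2: 17.39.
Overall E[X²] = 0.25·70.6667 + 0.75·17.39 = 30.7092.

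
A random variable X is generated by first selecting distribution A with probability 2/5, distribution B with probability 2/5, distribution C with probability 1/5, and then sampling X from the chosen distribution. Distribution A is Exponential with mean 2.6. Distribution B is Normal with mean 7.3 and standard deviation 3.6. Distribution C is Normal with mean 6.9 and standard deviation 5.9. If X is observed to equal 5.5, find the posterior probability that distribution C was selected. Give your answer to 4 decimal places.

Likelihoods f(5.5 | ·): A: 0.0463796; B: 0.0977959; C: 0.0657403.
Posterior ∝ prior × likelihood. Numerator for C: 0.2·0.0657403 = 0.0131481.
Normalizing constant: 0.4·0.0463796 + 0.4·0.0977959 + 0.2·0.0657403 = 0.0708183.
P(C | observation) = 0.0131481 / 0.0708183 = 0.185659.

0.1857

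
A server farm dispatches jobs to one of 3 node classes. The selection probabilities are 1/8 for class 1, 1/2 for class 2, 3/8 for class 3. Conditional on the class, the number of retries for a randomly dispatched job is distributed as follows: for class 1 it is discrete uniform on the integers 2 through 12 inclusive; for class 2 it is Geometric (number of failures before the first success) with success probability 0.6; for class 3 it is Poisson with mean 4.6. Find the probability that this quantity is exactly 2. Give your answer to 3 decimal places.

0.099

Conditional on each class, P(X = 2): 1: 0.0909091; 2: 0.096; 3: 0.106348.
By total probability, P(X = 2) = 0.125·0.0909091 + 0.5·0.096 + 0.375·0.106348 = 0.0992443.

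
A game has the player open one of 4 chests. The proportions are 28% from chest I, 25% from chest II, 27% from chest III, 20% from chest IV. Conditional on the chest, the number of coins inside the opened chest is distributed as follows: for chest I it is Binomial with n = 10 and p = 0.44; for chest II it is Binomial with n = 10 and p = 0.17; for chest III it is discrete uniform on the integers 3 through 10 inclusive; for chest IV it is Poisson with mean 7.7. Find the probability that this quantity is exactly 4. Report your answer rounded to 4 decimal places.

Conditional on each chest, P(X = 4): I: 0.242749; II: 0.0573434; III: 0.125; IV: 0.0663261.
By total probability, P(X = 4) = 0.28·0.242749 + 0.25·0.0573434 + 0.27·0.125 + 0.2·0.0663261 = 0.129321.

0.1293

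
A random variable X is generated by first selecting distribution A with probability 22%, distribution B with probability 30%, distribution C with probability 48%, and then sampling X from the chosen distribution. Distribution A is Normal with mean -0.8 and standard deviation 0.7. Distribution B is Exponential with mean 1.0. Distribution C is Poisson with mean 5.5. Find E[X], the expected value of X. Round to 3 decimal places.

2.764

Component means — A: -0.8; B: 1; C: 5.5.
E[X] = 0.22·-0.8 + 0.3·1 + 0.48·5.5 = 2.764.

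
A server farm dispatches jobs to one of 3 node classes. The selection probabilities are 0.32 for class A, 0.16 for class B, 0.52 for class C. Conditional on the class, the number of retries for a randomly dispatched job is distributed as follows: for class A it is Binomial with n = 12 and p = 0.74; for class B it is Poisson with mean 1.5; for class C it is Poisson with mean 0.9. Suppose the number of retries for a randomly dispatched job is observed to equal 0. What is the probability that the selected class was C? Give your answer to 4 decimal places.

Likelihoods P(X=0 | ·): A: 9.5429e-08; B: 0.22313; C: 0.40657.
Posterior ∝ prior × likelihood. Numerator for C: 0.52·0.40657 = 0.211416.
Normalizing constant: 0.32·9.5429e-08 + 0.16·0.22313 + 0.52·0.40657 = 0.247117.
P(C | observation) = 0.211416 / 0.247117 = 0.855531.

0.8555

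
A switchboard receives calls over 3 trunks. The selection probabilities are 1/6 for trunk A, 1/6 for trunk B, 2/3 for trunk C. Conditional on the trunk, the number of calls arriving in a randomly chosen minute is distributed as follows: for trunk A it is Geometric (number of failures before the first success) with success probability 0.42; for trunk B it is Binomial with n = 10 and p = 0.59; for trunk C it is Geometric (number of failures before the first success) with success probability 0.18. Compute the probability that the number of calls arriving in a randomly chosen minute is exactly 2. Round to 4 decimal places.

0.1063

Conditional on each trunk, P(X = 2): A: 0.141288; B: 0.012508; C: 0.121032.
By total probability, P(X = 2) = 0.166667·0.141288 + 0.166667·0.012508 + 0.666667·0.121032 = 0.106321.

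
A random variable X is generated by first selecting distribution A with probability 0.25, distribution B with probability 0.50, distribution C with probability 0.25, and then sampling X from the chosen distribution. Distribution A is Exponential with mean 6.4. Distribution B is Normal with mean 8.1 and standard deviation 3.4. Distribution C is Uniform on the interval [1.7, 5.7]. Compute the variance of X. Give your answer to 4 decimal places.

Per component, A: μ=6.4, E[X²]=81.92; B: μ=8.1, E[X²]=77.17; C: μ=3.7, E[X²]=15.0233.
E[X] = 0.25·6.4 + 0.5·8.1 + 0.25·3.7 = 6.575.
E[X²] = 0.25·81.92 + 0.5·77.17 + 0.25·15.0233 = 62.8208.
Var(X) = E[X²] − (E[X])² = 62.8208 − 43.2306 = 19.5902.

19.5902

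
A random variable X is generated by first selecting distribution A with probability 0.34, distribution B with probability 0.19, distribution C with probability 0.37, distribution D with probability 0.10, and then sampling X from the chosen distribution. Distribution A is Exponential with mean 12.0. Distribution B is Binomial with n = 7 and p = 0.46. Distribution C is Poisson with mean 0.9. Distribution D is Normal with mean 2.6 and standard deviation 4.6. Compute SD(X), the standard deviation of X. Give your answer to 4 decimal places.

8.7015

Per component, A: μ=12, E[X²]=288; B: μ=3.22, E[X²]=12.1072; C: μ=0.9, E[X²]=1.71; D: μ=2.6, E[X²]=27.92.
E[X] = 0.34·12 + 0.19·3.22 + 0.37·0.9 + 0.1·2.6 = 5.2848.
E[X²] = 0.34·288 + 0.19·12.1072 + 0.37·1.71 + 0.1·27.92 = 103.645.
Var(X) = E[X²] − (E[X])² = 103.645 − 27.9291 = 75.716.
SD(X) = √75.716 = 8.70149.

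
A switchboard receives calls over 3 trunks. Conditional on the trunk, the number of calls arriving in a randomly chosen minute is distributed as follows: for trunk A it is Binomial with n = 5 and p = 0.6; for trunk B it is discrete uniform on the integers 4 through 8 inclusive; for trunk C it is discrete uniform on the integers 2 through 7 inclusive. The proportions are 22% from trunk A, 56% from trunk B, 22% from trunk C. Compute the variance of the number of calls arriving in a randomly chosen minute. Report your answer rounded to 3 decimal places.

Per component, A: μ=3, E[X²]=10.2; B: μ=6, E[X²]=38; C: μ=4.5, E[X²]=23.1667.
E[X] = 0.22·3 + 0.56·6 + 0.22·4.5 = 5.01.
E[X²] = 0.22·10.2 + 0.56·38 + 0.22·23.1667 = 28.6207.
Var(X) = E[X²] − (E[X])² = 28.6207 − 25.1001 = 3.52057.

3.521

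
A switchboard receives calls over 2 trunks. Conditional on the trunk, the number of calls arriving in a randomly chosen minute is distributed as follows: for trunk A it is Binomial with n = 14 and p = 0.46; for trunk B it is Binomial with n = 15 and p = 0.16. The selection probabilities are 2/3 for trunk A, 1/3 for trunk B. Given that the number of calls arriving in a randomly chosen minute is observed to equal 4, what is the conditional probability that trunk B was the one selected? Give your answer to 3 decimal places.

Likelihoods P(X=4 | ·): A: 0.0944937; B: 0.131427.
Posterior ∝ prior × likelihood. Numerator for B: 0.333333·0.131427 = 0.043809.
Normalizing constant: 0.666667·0.0944937 + 0.333333·0.131427 = 0.106805.
P(B | observation) = 0.043809 / 0.106805 = 0.410178.

0.410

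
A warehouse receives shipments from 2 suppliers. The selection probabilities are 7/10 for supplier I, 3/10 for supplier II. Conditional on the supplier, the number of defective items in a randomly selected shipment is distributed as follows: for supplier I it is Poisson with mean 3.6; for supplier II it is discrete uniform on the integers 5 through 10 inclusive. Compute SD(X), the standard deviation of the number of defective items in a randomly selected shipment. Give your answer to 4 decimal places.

Per component, I: μ=3.6, E[X²]=16.56; II: μ=7.5, E[X²]=59.1667.
E[X] = 0.7·3.6 + 0.3·7.5 = 4.77.
E[X²] = 0.7·16.56 + 0.3·59.1667 = 29.342.
Var(X) = E[X²] − (E[X])² = 29.342 − 22.7529 = 6.5891.
SD(X) = √6.5891 = 2.56692.

2.5669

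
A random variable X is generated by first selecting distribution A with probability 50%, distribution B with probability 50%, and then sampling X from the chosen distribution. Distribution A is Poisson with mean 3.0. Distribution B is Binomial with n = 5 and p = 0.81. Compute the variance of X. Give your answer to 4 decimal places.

2.1604

Per component, A: μ=3, E[X²]=12; B: μ=4.05, E[X²]=17.172.
E[X] = 0.5·3 + 0.5·4.05 = 3.525.
E[X²] = 0.5·12 + 0.5·17.172 = 14.586.
Var(X) = E[X²] − (E[X])² = 14.586 − 12.4256 = 2.16038.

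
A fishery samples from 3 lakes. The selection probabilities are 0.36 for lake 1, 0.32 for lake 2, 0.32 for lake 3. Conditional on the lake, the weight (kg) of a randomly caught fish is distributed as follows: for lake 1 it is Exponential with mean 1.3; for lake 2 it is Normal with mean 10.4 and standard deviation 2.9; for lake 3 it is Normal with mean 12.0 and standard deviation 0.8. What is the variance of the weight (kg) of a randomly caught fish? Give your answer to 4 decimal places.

Per component, 1: μ=1.3, E[X²]=3.38; 2: μ=10.4, E[X²]=116.57; 3: μ=12, E[X²]=144.64.
E[X] = 0.36·1.3 + 0.32·10.4 + 0.32·12 = 7.636.
E[X²] = 0.36·3.38 + 0.32·116.57 + 0.32·144.64 = 84.804.
Var(X) = E[X²] − (E[X])² = 84.804 − 58.3085 = 26.4955.

26.4955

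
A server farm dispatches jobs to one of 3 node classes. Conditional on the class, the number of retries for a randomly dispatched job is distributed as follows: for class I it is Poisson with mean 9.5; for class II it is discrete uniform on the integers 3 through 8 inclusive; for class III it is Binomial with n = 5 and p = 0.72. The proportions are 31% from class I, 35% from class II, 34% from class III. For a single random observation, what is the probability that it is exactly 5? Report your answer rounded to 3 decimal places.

0.139

Conditional on each class, P(X = 5): I: 0.0482658; II: 0.166667; III: 0.193492.
By total probability, P(X = 5) = 0.31·0.0482658 + 0.35·0.166667 + 0.34·0.193492 = 0.139083.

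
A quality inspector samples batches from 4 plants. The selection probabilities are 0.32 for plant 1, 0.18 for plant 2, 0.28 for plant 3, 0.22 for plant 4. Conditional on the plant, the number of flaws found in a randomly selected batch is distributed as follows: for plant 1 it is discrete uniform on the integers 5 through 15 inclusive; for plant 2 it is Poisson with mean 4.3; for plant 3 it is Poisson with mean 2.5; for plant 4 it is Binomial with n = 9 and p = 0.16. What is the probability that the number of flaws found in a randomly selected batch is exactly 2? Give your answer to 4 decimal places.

0.1542

Conditional on each plant, P(X = 2): 1: 0; 2: 0.125441; 3: 0.256516; 4: 0.271955.
By total probability, P(X = 2) = 0.32·0 + 0.18·0.125441 + 0.28·0.256516 + 0.22·0.271955 = 0.154234.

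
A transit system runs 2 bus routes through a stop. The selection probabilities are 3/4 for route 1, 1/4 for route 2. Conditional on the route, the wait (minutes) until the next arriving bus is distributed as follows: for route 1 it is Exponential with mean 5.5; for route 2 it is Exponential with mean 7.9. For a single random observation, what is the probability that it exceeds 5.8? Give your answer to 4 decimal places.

0.3812

Conditional on each route, P(X > 5.8): 1: 0.348351; 2: 0.4799.
By total probability, P(X > 5.8) = 0.75·0.348351 + 0.25·0.4799 = 0.381238.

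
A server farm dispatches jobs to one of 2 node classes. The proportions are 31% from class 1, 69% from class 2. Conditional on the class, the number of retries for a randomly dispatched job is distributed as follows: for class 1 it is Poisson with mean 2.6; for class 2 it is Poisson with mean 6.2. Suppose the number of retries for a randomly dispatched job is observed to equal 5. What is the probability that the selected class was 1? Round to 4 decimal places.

Likelihoods P(X=5 | ·): 1: 0.0735394; 2: 0.154936.
Posterior ∝ prior × likelihood. Numerator for 1: 0.31·0.0735394 = 0.0227972.
Normalizing constant: 0.31·0.0735394 + 0.69·0.154936 = 0.129703.
P(1 | observation) = 0.0227972 / 0.129703 = 0.175765.

0.1758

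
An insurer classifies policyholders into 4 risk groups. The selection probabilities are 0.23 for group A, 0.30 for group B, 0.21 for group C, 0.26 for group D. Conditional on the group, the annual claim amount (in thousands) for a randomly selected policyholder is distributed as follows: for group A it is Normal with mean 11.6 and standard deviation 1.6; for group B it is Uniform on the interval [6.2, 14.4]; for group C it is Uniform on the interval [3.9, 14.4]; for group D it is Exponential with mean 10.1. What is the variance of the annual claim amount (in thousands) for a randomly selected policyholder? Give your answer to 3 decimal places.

31.399

Per component, A: μ=11.6, E[X²]=137.12; B: μ=10.3, E[X²]=111.693; C: μ=9.15, E[X²]=92.91; D: μ=10.1, E[X²]=204.02.
E[X] = 0.23·11.6 + 0.3·10.3 + 0.21·9.15 + 0.26·10.1 = 10.3055.
E[X²] = 0.23·137.12 + 0.3·111.693 + 0.21·92.91 + 0.26·204.02 = 137.602.
Var(X) = E[X²] − (E[X])² = 137.602 − 106.203 = 31.3986.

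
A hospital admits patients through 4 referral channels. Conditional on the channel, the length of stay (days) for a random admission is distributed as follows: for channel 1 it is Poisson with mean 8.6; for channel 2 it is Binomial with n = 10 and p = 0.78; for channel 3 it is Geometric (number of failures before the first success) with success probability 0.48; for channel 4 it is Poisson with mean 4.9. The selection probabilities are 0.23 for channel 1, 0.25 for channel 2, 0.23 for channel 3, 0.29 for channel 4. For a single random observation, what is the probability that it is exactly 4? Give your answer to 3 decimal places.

0.072

Conditional on each channel, P(X = 4): 1: 0.0419614; 2: 0.0088132; 3: 0.0350958; 4: 0.178867.
By total probability, P(X = 4) = 0.23·0.0419614 + 0.25·0.0088132 + 0.23·0.0350958 + 0.29·0.178867 = 0.0717979.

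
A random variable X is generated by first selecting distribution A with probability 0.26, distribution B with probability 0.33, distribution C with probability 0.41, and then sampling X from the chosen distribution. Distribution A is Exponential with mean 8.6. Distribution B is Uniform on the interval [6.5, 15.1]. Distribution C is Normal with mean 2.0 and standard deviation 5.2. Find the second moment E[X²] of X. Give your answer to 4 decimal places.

For each component E[X²] = Var + (mean)², giving A: 147.92; B: 122.803; C: 31.04.
Overall E[X²] = 0.26·147.92 + 0.33·122.803 + 0.41·31.04 = 91.7107.

91.7107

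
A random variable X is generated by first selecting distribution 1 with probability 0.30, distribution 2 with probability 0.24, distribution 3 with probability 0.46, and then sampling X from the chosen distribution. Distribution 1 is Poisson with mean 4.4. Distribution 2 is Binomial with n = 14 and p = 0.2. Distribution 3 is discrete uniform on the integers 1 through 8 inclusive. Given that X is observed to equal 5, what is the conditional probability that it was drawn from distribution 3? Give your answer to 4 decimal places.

Likelihoods P(X=5 | ·): 1: 0.168728; 2: 0.0859852; 3: 0.125.
Posterior ∝ prior × likelihood. Numerator for 3: 0.46·0.125 = 0.0575.
Normalizing constant: 0.3·0.168728 + 0.24·0.0859852 + 0.46·0.125 = 0.128755.
P(3 | observation) = 0.0575 / 0.128755 = 0.446585.

0.4466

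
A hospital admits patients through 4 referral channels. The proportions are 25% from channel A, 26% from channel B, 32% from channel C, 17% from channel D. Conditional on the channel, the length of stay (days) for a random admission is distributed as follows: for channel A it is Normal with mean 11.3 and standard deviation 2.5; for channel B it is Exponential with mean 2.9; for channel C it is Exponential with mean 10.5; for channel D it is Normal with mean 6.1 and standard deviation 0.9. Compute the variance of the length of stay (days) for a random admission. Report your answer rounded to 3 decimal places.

51.265

Per component, A: μ=11.3, E[X²]=133.94; B: μ=2.9, E[X²]=16.82; C: μ=10.5, E[X²]=220.5; D: μ=6.1, E[X²]=38.02.
E[X] = 0.25·11.3 + 0.26·2.9 + 0.32·10.5 + 0.17·6.1 = 7.976.
E[X²] = 0.25·133.94 + 0.26·16.82 + 0.32·220.5 + 0.17·38.02 = 114.882.
Var(X) = E[X²] − (E[X])² = 114.882 − 63.6166 = 51.265.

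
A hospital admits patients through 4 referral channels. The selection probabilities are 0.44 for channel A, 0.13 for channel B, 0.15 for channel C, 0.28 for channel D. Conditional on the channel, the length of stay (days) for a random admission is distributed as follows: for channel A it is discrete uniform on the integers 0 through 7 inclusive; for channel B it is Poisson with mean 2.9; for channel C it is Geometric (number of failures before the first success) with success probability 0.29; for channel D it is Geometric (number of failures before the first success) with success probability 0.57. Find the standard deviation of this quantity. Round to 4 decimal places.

Per component, A: μ=3.5, E[X²]=17.5; B: μ=2.9, E[X²]=11.31; C: μ=2.44828, E[X²]=14.4364; D: μ=0.754386, E[X²]=1.89258.
E[X] = 0.44·3.5 + 0.13·2.9 + 0.15·2.44828 + 0.28·0.754386 = 2.49547.
E[X²] = 0.44·17.5 + 0.13·11.31 + 0.15·14.4364 + 0.28·1.89258 = 11.8657.
Var(X) = E[X²] − (E[X])² = 11.8657 − 6.22737 = 5.63831.
SD(X) = √5.63831 = 2.37451.

2.3745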